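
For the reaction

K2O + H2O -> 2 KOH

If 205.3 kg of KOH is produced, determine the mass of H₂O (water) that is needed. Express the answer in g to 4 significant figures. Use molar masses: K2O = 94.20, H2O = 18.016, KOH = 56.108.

32960 g

Convert: 205.3 kg = 205300 g.
n(KOH) = 205300 g / 56.108 g/mol = 3659.0 mol.
From the equation the KOH:H2O mole ratio is 2:1, so n(H2O) = 3659.0 × 1/2 = 1829.5 mol.
Mass of H2O = 1829.5 mol × 18.016 g/mol = 32960 g.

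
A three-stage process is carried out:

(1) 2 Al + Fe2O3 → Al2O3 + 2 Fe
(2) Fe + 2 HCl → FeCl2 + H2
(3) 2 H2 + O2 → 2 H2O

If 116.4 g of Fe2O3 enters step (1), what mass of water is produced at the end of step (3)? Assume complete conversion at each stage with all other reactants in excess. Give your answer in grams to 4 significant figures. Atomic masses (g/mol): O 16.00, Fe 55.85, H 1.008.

26.26 g

M(Fe2O3) = 2(55.85) + 3(16.00) = 159.70 g/mol.
M(H2O) = 2(1.008) + 16.00 = 18.016 g/mol.
n(Fe2O3) = 116.4 / 159.70 = 0.72887 mol.
Reaction (1): Fe2O3→Fe ratio 1:2 ⇒ n(Fe) = 1.4577 mol.
Reaction (2): Fe→H2 ratio 1:1 ⇒ n(H2) = 1.4577 mol.
Reaction (3): H2→H2O ratio 2:2 ⇒ n(H2O) = 1.4577 mol.
Mass of H2O = 1.4577 × 18.016 = 26.263 g.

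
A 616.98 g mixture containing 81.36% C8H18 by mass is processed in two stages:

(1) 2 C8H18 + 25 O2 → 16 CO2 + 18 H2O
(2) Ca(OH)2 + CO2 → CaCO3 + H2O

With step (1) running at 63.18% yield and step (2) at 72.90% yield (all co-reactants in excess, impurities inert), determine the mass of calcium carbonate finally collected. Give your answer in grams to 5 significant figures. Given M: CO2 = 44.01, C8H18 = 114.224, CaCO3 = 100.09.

1620.7 g

Pure C8H18 = 616.98 × 0.8136 = 501.975 g.
n(C8H18) = 501.975 / 114.224 = 4.39465 mol.
Step 1 (C8H18:CO2 = 2:16): theoretical n(CO2) = 35.1572 mol; at 63.18% yield, n(CO2) = 22.2123 mol.
Step 2 (CO2:CaCO3 = 1:1): theoretical n(CaCO3) = 22.2123 mol, so theoretical mass = 22.2123 × 100.09 = 2223.23 g.
At 72.90% yield, actual mass of CaCO3 = 2223.23 × 0.7290 = 1620.74 g.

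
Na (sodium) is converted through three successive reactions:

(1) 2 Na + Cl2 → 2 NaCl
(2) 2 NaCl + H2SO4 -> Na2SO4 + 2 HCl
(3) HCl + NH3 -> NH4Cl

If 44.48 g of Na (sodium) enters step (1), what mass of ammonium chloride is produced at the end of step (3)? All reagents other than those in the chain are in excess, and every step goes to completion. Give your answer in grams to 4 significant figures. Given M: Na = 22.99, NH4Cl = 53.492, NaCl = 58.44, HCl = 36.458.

103.5 g

n(Na) = 44.48 / 22.99 = 1.9348 mol.
Reaction (1): Na→NaCl ratio 2:2 ⇒ n(NaCl) = 1.9348 mol.
Reaction (2): NaCl→HCl ratio 2:2 ⇒ n(HCl) = 1.9348 mol.
Reaction (3): HCl→NH4Cl ratio 1:1 ⇒ n(NH4Cl) = 1.9348 mol.
Mass of NH4Cl = 1.9348 × 53.492 = 103.49 g.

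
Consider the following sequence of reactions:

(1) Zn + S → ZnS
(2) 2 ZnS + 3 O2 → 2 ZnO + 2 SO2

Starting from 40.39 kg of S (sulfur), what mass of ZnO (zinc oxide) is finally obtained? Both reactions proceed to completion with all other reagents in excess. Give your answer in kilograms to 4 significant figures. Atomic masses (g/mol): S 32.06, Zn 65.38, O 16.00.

M(S) = 32.06 g/mol.
M(ZnO) = 65.38 + 16.00 = 81.38 g/mol.
40.39 kg = 40390 g.
n(S) = 40390 / 32.06 = 1259.8 mol.
Step 1 gives a 1:1 ratio of S to ZnS, so n(ZnS) = 1259.8 mol.
In step 2 the ZnS:ZnO ratio is 2:2, so n(ZnO) = 1259.8 mol.
Mass of ZnO = 1259.8 × 81.38 = 102520 g = 102.5 kg.

102.5 kg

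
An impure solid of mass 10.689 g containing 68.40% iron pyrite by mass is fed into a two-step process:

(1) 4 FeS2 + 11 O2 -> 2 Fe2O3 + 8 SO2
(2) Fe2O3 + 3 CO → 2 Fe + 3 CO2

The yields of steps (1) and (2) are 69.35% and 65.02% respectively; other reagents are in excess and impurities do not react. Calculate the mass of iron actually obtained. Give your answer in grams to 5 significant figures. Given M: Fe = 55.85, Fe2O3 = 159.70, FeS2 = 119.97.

Pure FeS2 = 10.689 × 0.6840 = 7.31128 g.
n(FeS2) = 7.31128 / 119.97 = 0.0609425 mol.
Step 1 (FeS2:Fe2O3 = 4:2): theoretical n(Fe2O3) = 0.0304713 mol; at 69.35% yield, n(Fe2O3) = 0.0211318 mol.
Step 2 (Fe2O3:Fe = 1:2): theoretical n(Fe) = 0.0422636 mol, so theoretical mass = 0.0422636 × 55.85 = 2.36042 g.
At 65.02% yield, actual mass of Fe = 2.36042 × 0.6502 = 1.53475 g.

1.5347 g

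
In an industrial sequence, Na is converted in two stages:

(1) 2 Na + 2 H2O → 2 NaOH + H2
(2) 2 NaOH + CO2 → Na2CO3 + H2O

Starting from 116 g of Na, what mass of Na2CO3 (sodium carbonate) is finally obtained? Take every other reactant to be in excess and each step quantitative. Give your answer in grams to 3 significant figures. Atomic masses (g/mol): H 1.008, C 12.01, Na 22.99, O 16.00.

M(Na) = 22.99 g/mol.
M(Na2CO3) = 2(22.99) + 12.01 + 3(16.00) = 105.99 g/mol.
n(Na) = 116.0 / 22.99 = 5.046 mol.
Step 1 gives a 2:2 ratio of Na to NaOH, so n(NaOH) = 5.046 mol.
In step 2 the NaOH:Na2CO3 ratio is 2:1, so n(Na2CO3) = 2.523 mol.
Mass of Na2CO3 = 2.523 × 105.99 = 267.4 g.

267 g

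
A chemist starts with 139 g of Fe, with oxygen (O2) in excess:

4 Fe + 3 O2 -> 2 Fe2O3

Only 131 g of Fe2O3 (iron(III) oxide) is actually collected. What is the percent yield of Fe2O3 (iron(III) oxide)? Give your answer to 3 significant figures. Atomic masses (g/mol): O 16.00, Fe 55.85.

65.9 %

M(Fe) = 55.85 g/mol.
M(Fe2O3) = 2(55.85) + 3(16.00) = 159.70 g/mol.
n(Fe) = 139.0 g / 55.85 g/mol = 2.489 mol.
From the equation the Fe:Fe2O3 mole ratio is 4:2, so n(Fe2O3) = 2.489 × 2/4 = 1.244 mol.
Mass of Fe2O3 = 1.244 mol × 159.70 g/mol = 198.7 g.
This is the theoretical yield. Percent yield = 131 g / 198.7 g × 100% = 65.92%.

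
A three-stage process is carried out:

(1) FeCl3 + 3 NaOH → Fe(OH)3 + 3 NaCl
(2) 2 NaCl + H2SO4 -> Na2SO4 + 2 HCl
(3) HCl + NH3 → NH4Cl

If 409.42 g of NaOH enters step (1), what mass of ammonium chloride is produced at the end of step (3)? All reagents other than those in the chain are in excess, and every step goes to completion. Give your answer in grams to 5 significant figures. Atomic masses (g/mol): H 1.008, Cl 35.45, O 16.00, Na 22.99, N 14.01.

M(NaOH) = 22.99 + 16.00 + 1.008 = 39.998 g/mol.
M(NH4Cl) = 14.01 + 4(1.008) + 35.45 = 53.492 g/mol.
n(NaOH) = 409.42 / 39.998 = 10.2360 mol.
Reaction (1): NaOH→NaCl ratio 3:3 ⇒ n(NaCl) = 10.2360 mol.
Reaction (2): NaCl→HCl ratio 2:2 ⇒ n(HCl) = 10.2360 mol.
Reaction (3): HCl→NH4Cl ratio 1:1 ⇒ n(NH4Cl) = 10.2360 mol.
Mass of NH4Cl = 10.2360 × 53.492 = 547.545 g.

547.54 g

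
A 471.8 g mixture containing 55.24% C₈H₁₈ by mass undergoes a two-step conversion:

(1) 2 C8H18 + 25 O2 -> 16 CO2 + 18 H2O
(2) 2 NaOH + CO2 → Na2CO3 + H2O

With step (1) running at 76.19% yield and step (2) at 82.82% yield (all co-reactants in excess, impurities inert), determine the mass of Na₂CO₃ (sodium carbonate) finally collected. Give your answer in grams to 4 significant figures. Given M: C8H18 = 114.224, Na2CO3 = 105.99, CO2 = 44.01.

Pure C8H18 = 471.8 × 0.5524 = 260.62 g.
n(C8H18) = 260.62 / 114.224 = 2.2817 mol.
Step 1 (C8H18:CO2 = 2:16): theoretical n(CO2) = 18.253 mol; at 76.19% yield, n(CO2) = 13.907 mol.
Step 2 (CO2:Na2CO3 = 1:1): theoretical n(Na2CO3) = 13.907 mol, so theoretical mass = 13.907 × 105.99 = 1474.0 g.
At 82.82% yield, actual mass of Na2CO3 = 1474.0 × 0.8282 = 1220.8 g.

1221 g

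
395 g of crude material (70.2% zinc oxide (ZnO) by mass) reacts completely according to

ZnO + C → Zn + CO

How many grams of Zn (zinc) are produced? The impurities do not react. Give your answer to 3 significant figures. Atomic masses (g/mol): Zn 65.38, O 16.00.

223 g

Mass of pure ZnO = 395 g × 0.702 = 277.3 g.
M(ZnO) = 65.38 + 16.00 = 81.38 g/mol.
M(Zn) = 65.38 g/mol.
n(ZnO) = 277.3 g / 81.38 g/mol = 3.407 mol.
From the equation the ZnO:Zn mole ratio is 1:1, so n(Zn) = 3.407 × 1/1 = 3.407 mol.
Mass of Zn = 3.407 mol × 65.38 g/mol = 222.8 g.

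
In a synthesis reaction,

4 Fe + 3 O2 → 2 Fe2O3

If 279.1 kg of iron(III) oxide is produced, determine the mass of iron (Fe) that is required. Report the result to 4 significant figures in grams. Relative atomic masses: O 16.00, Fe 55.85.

195200 g

M(Fe2O3) = 2(55.85) + 3(16.00) = 159.70 g/mol.
M(Fe) = 55.85 g/mol.
Convert: 279.1 kg = 279100 g.
n(Fe2O3) = 279100 g / 159.70 g/mol = 1747.7 mol.
From the equation the Fe2O3:Fe mole ratio is 2:4, so n(Fe) = 1747.7 × 4/2 = 3495.3 mol.
Mass of Fe = 3495.3 mol × 55.85 g/mol = 195210 g.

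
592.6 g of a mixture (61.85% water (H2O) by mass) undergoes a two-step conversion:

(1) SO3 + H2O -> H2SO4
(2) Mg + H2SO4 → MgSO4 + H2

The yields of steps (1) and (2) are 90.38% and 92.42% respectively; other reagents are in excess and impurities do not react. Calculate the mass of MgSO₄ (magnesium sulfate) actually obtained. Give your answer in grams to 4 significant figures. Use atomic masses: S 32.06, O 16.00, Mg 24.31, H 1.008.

Pure H2O = 592.6 × 0.6185 = 366.52 g.
M(H2O) = 2(1.008) + 16.00 = 18.016 g/mol.
M(MgSO4) = 24.31 + 32.06 + 4(16.00) = 120.37 g/mol.
n(H2O) = 366.52 / 18.016 = 20.344 mol.
Step 1 (H2O:H2SO4 = 1:1): theoretical n(H2SO4) = 20.344 mol; at 90.38% yield, n(H2SO4) = 18.387 mol.
Step 2 (H2SO4:MgSO4 = 1:1): theoretical n(MgSO4) = 18.387 mol, so theoretical mass = 18.387 × 120.37 = 2213.3 g.
At 92.42% yield, actual mass of MgSO4 = 2213.3 × 0.9242 = 2045.5 g.

2046 g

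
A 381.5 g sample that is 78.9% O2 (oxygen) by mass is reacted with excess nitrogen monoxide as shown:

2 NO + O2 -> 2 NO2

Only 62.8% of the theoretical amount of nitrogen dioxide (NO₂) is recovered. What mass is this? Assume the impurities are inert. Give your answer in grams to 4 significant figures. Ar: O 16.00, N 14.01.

543.6 g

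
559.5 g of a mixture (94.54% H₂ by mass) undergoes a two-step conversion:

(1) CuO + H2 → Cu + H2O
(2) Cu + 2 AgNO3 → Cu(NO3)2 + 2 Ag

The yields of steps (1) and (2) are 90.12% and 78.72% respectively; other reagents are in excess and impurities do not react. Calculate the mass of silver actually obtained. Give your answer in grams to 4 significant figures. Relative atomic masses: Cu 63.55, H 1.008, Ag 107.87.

40160 g

Pure H2 = 559.5 × 0.9454 = 528.95 g.
M(H2) = 2(1.008) = 2.016 g/mol.
M(Ag) = 107.87 g/mol.
n(H2) = 528.95 / 2.016 = 262.38 mol.
Step 1 (H2:Cu = 1:1): theoretical n(Cu) = 262.38 mol; at 90.12% yield, n(Cu) = 236.45 mol.
Step 2 (Cu:Ag = 1:2): theoretical n(Ag) = 472.91 mol, so theoretical mass = 472.91 × 107.87 = 51013 g.
At 78.72% yield, actual mass of Ag = 51013 × 0.7872 = 40157 g.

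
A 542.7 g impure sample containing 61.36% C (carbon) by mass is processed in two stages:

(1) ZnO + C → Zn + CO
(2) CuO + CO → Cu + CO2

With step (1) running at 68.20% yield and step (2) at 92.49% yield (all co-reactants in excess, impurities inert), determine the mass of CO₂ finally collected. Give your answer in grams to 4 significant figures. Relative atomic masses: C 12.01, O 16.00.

Pure C = 542.7 × 0.6136 = 333.00 g.
M(C) = 12.01 g/mol.
M(CO2) = 12.01 + 2(16.00) = 44.01 g/mol.
n(C) = 333.00 / 12.01 = 27.727 mol.
Step 1 (C:CO = 1:1): theoretical n(CO) = 27.727 mol; at 68.20% yield, n(CO) = 18.910 mol.
Step 2 (CO:CO2 = 1:1): theoretical n(CO2) = 18.910 mol, so theoretical mass = 18.910 × 44.01 = 832.22 g.
At 92.49% yield, actual mass of CO2 = 832.22 × 0.9249 = 769.72 g.

769.7 g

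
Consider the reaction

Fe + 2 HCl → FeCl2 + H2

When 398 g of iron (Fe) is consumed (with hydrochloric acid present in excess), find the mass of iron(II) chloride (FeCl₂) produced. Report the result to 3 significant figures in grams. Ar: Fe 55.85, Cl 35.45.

M(Fe) = 55.85 g/mol.
M(FeCl2) = 55.85 + 2(35.45) = 126.75 g/mol.
n(Fe) = 398.0 g / 55.85 g/mol = 7.126 mol.
From the equation the Fe:FeCl2 mole ratio is 1:1, so n(FeCl2) = 7.126 × 1/1 = 7.126 mol.
Mass of FeCl2 = 7.126 mol × 126.75 g/mol = 903.2 g.

903 g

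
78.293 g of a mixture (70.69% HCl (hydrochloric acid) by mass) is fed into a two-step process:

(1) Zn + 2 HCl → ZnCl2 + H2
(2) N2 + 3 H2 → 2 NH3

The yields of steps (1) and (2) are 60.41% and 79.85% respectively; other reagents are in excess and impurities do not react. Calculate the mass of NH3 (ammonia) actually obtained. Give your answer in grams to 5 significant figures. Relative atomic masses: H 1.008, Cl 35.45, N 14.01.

4.1578 g

Pure HCl = 78.293 × 0.7069 = 55.3453 g.
M(HCl) = 1.008 + 35.45 = 36.458 g/mol.
M(NH3) = 14.01 + 3(1.008) = 17.034 g/mol.
n(HCl) = 55.3453 / 36.458 = 1.51806 mol.
Step 1 (HCl:H2 = 2:1): theoretical n(H2) = 0.759028 mol; at 60.41% yield, n(H2) = 0.458529 mol.
Step 2 (H2:NH3 = 3:2): theoretical n(NH3) = 0.305686 mol, so theoretical mass = 0.305686 × 17.034 = 5.20706 g.
At 79.85% yield, actual mass of NH3 = 5.20706 × 0.7985 = 4.15783 g.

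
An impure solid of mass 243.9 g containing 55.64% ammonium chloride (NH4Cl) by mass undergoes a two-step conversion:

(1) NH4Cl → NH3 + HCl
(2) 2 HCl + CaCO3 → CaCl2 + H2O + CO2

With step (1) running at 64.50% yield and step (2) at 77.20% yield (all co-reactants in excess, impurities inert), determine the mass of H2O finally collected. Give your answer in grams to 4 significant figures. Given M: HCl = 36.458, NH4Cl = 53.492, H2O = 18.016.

Pure NH4Cl = 243.9 × 0.5564 = 135.71 g.
n(NH4Cl) = 135.71 / 53.492 = 2.5369 mol.
Step 1 (NH4Cl:HCl = 1:1): theoretical n(HCl) = 2.5369 mol; at 64.50% yield, n(HCl) = 1.6363 mol.
Step 2 (HCl:H2O = 2:1): theoretical n(H2O) = 0.81816 mol, so theoretical mass = 0.81816 × 18.016 = 14.740 g.
At 77.20% yield, actual mass of H2O = 14.740 × 0.7720 = 11.379 g.

11.38 g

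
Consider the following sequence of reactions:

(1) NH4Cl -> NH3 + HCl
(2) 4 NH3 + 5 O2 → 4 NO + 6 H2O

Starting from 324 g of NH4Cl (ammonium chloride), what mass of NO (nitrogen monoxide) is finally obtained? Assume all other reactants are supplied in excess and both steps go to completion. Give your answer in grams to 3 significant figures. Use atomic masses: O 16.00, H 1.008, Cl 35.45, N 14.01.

182 g

M(NH4Cl) = 14.01 + 4(1.008) + 35.45 = 53.492 g/mol.
M(NO) = 14.01 + 16.00 = 30.01 g/mol.
n(NH4Cl) = 324.0 / 53.492 = 6.057 mol.
Step 1 gives a 1:1 ratio of NH4Cl to NH3, so n(NH3) = 6.057 mol.
In step 2 the NH3:NO ratio is 4:4, so n(NO) = 6.057 mol.
Mass of NO = 6.057 × 30.01 = 181.8 g.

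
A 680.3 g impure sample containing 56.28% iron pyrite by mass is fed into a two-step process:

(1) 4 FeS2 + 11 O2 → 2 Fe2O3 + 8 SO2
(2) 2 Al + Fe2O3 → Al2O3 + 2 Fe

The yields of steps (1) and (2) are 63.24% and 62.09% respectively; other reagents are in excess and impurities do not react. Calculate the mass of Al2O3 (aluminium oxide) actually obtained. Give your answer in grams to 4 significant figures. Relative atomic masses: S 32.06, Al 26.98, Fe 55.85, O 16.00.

63.88 g

Pure FeS2 = 680.3 × 0.5628 = 382.87 g.
M(FeS2) = 55.85 + 2(32.06) = 119.97 g/mol.
M(Al2O3) = 2(26.98) + 3(16.00) = 101.96 g/mol.
n(FeS2) = 382.87 / 119.97 = 3.1914 mol.
Step 1 (FeS2:Fe2O3 = 4:2): theoretical n(Fe2O3) = 1.5957 mol; at 63.24% yield, n(Fe2O3) = 1.0091 mol.
Step 2 (Fe2O3:Al2O3 = 1:1): theoretical n(Al2O3) = 1.0091 mol, so theoretical mass = 1.0091 × 101.96 = 102.89 g.
At 62.09% yield, actual mass of Al2O3 = 102.89 × 0.6209 = 63.884 g.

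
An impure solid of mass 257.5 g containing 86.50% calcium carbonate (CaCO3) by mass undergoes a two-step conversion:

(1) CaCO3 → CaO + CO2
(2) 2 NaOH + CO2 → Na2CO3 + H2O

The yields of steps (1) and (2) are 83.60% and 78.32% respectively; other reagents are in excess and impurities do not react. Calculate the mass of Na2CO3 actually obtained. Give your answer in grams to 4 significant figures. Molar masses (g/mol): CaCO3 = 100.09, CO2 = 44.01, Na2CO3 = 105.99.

154.4 g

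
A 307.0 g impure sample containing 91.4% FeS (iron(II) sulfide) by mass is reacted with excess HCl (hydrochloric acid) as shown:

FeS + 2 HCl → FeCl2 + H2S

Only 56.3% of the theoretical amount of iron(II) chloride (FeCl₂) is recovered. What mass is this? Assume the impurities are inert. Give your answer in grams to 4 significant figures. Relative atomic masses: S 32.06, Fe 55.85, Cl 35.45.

227.8 g

Pure FeS available = 307.0 g × 0.914 = 280.60 g.
M(FeS) = 55.85 + 32.06 = 87.91 g/mol.
M(FeCl2) = 55.85 + 2(35.45) = 126.75 g/mol.
n(FeS) = 280.60 g / 87.91 g/mol = 3.1919 mol.
From the equation the FeS:FeCl2 mole ratio is 1:1, so n(FeCl2) = 3.1919 × 1/1 = 3.1919 mol.
Mass of FeCl2 = 3.1919 mol × 126.75 g/mol = 404.57 g.
Actual mass collected = 404.57 g × 0.563 = 227.77 g.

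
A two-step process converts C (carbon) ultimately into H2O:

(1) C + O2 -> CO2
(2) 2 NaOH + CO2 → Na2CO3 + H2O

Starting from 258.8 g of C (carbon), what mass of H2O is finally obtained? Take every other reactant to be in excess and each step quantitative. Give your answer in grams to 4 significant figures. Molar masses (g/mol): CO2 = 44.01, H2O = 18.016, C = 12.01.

n(C) = 258.80 / 12.01 = 21.549 mol.
Step 1 gives a 1:1 ratio of C to CO2, so n(CO2) = 21.549 mol.
In step 2 the CO2:H2O ratio is 1:1, so n(H2O) = 21.549 mol.
Mass of H2O = 21.549 × 18.016 = 388.22 g.

388.2 g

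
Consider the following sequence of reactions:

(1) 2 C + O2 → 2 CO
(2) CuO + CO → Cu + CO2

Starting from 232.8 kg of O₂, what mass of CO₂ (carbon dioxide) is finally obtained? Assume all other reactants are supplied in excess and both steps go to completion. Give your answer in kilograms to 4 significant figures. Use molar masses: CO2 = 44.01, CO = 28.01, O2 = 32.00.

232.8 kg = 232800 g.
n(O2) = 232800 / 32.00 = 7275.0 mol.
Step 1 gives a 1:2 ratio of O2 to CO, so n(CO) = 14550 mol.
In step 2 the CO:CO2 ratio is 1:1, so n(CO2) = 14550 mol.
Mass of CO2 = 14550 × 44.01 = 640350 g = 640.3 kg.

640.3 kg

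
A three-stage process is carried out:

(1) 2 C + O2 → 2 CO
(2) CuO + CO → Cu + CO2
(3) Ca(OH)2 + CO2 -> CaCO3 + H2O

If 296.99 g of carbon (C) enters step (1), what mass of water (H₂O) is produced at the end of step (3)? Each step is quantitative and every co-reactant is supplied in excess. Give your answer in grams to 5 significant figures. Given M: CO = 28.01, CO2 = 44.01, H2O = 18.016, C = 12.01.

445.51 g

n(C) = 296.99 / 12.01 = 24.7286 mol.
Reaction (1): C→CO ratio 2:2 ⇒ n(CO) = 24.7286 mol.
Reaction (2): CO→CO2 ratio 1:1 ⇒ n(CO2) = 24.7286 mol.
Reaction (3): CO2→H2O ratio 1:1 ⇒ n(H2O) = 24.7286 mol.
Mass of H2O = 24.7286 × 18.016 = 445.510 g.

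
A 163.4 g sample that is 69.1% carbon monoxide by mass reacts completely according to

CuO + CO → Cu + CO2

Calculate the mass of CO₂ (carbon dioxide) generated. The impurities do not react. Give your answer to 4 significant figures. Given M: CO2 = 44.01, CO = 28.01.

177.4 g

Mass of pure CO = 163.4 g × 0.691 = 112.91 g.
n(CO) = 112.91 g / 28.01 g/mol = 4.0310 mol.
From the equation the CO:CO2 mole ratio is 1:1, so n(CO2) = 4.0310 × 1/1 = 4.0310 mol.
Mass of CO2 = 4.0310 mol × 44.01 g/mol = 177.41 g.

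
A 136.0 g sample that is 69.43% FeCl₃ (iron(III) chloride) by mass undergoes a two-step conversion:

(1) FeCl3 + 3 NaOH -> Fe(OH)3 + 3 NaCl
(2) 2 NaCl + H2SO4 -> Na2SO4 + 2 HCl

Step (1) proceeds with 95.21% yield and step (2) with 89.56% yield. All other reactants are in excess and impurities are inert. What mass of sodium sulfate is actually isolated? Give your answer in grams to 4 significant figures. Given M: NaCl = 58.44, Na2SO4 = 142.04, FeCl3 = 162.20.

105.8 g

Pure FeCl3 = 136.0 × 0.6943 = 94.425 g.
n(FeCl3) = 94.425 / 162.20 = 0.58215 mol.
Step 1 (FeCl3:NaCl = 1:3): theoretical n(NaCl) = 1.7465 mol; at 95.21% yield, n(NaCl) = 1.6628 mol.
Step 2 (NaCl:Na2SO4 = 2:1): theoretical n(Na2SO4) = 0.83140 mol, so theoretical mass = 0.83140 × 142.04 = 118.09 g.
At 89.56% yield, actual mass of Na2SO4 = 118.09 × 0.8956 = 105.76 g.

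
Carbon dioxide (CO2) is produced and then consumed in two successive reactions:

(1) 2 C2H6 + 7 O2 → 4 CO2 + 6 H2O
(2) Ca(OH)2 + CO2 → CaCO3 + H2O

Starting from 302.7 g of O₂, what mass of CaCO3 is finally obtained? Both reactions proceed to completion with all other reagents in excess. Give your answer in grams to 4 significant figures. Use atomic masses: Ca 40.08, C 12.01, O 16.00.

M(O2) = 2(16.00) = 32.00 g/mol.
M(CaCO3) = 40.08 + 12.01 + 3(16.00) = 100.09 g/mol.
n(O2) = 302.70 / 32.00 = 9.4594 mol.
Step 1 gives a 7:4 ratio of O2 to CO2, so n(CO2) = 5.4054 mol.
In step 2 the CO2:CaCO3 ratio is 1:1, so n(CaCO3) = 5.4054 mol.
Mass of CaCO3 = 5.4054 × 100.09 = 541.02 g.

541.0 g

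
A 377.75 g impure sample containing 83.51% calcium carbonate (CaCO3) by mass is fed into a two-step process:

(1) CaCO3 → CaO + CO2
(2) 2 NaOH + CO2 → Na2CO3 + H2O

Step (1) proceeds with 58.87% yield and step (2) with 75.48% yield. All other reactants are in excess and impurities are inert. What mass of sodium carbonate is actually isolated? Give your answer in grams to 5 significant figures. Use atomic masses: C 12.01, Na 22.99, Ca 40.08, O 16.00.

148.44 g

Pure CaCO3 = 377.75 × 0.8351 = 315.459 g.
M(CaCO3) = 40.08 + 12.01 + 3(16.00) = 100.09 g/mol.
M(Na2CO3) = 2(22.99) + 12.01 + 3(16.00) = 105.99 g/mol.
n(CaCO3) = 315.459 / 100.09 = 3.15175 mol.
Step 1 (CaCO3:CO2 = 1:1): theoretical n(CO2) = 3.15175 mol; at 58.87% yield, n(CO2) = 1.85544 mol.
Step 2 (CO2:Na2CO3 = 1:1): theoretical n(Na2CO3) = 1.85544 mol, so theoretical mass = 1.85544 × 105.99 = 196.658 g.
At 75.48% yield, actual mass of Na2CO3 = 196.658 × 0.7548 = 148.437 g.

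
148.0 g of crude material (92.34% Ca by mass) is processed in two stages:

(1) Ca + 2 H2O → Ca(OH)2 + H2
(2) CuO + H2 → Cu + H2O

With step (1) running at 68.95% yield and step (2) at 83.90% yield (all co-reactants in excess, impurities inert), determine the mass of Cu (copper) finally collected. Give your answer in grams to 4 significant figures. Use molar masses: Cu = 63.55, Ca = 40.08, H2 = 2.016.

Pure Ca = 148.0 × 0.9234 = 136.66 g.
n(Ca) = 136.66 / 40.08 = 3.4098 mol.
Step 1 (Ca:H2 = 1:1): theoretical n(H2) = 3.4098 mol; at 68.95% yield, n(H2) = 2.3510 mol.
Step 2 (H2:Cu = 1:1): theoretical n(Cu) = 2.3510 mol, so theoretical mass = 2.3510 × 63.55 = 149.41 g.
At 83.90% yield, actual mass of Cu = 149.41 × 0.8390 = 125.35 g.

125.4 g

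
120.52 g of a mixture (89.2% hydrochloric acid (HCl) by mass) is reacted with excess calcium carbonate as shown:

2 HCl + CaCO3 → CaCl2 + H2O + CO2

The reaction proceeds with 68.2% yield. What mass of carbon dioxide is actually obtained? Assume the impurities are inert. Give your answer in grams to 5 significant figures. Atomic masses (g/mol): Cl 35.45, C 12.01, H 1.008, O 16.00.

44.252 g

Pure HCl available = 120.52 g × 0.892 = 107.504 g.
M(HCl) = 1.008 + 35.45 = 36.458 g/mol.
M(CO2) = 12.01 + 2(16.00) = 44.01 g/mol.
n(HCl) = 107.504 g / 36.458 g/mol = 2.94870 mol.
From the equation the HCl:CO2 mole ratio is 2:1, so n(CO2) = 2.94870 × 1/2 = 1.47435 mol.
Mass of CO2 = 1.47435 mol × 44.01 g/mol = 64.8862 g.
Actual mass collected = 64.8862 g × 0.682 = 44.2524 g.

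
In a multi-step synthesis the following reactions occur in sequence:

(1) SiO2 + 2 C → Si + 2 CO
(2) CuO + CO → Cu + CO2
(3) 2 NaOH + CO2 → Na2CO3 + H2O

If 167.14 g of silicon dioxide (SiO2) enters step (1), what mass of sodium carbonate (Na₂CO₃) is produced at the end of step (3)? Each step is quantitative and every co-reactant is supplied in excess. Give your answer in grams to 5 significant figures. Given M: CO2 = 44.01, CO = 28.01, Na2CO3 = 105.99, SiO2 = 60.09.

n(SiO2) = 167.14 / 60.09 = 2.78149 mol.
Reaction (1): SiO2→CO ratio 1:2 ⇒ n(CO) = 5.56299 mol.
Reaction (2): CO→CO2 ratio 1:1 ⇒ n(CO2) = 5.56299 mol.
Reaction (3): CO2→Na2CO3 ratio 1:1 ⇒ n(Na2CO3) = 5.56299 mol.
Mass of Na2CO3 = 5.56299 × 105.99 = 589.621 g.

589.62 g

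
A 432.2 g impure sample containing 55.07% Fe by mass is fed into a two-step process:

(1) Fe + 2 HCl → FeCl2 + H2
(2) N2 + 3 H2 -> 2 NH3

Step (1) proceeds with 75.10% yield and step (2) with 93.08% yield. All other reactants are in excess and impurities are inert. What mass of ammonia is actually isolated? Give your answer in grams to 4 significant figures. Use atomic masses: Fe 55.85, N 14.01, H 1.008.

33.83 g

Pure Fe = 432.2 × 0.5507 = 238.01 g.
M(Fe) = 55.85 g/mol.
M(NH3) = 14.01 + 3(1.008) = 17.034 g/mol.
n(Fe) = 238.01 / 55.85 = 4.2616 mol.
Step 1 (Fe:H2 = 1:1): theoretical n(H2) = 4.2616 mol; at 75.10% yield, n(H2) = 3.2005 mol.
Step 2 (H2:NH3 = 3:2): theoretical n(NH3) = 2.1337 mol, so theoretical mass = 2.1337 × 17.034 = 36.345 g.
At 93.08% yield, actual mass of NH3 = 36.345 × 0.9308 = 33.830 g.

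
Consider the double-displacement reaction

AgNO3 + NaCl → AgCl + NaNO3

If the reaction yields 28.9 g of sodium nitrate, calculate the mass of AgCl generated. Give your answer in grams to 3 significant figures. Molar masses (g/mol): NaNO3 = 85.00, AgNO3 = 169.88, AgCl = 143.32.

n(NaNO3) = 28.90 g / 85.00 g/mol = 0.3400 mol.
From the equation the NaNO3:AgCl mole ratio is 1:1, so n(AgCl) = 0.3400 × 1/1 = 0.3400 mol.
Mass of AgCl = 0.3400 mol × 143.32 g/mol = 48.73 g.

48.7 g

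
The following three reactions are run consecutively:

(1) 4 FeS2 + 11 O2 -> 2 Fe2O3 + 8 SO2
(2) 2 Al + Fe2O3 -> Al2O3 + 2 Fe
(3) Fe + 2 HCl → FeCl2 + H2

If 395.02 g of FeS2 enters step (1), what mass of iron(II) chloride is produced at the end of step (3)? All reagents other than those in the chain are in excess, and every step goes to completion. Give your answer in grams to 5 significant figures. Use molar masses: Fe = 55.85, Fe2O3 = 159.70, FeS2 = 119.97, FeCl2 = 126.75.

n(FeS2) = 395.02 / 119.97 = 3.29266 mol.
Reaction (1): FeS2→Fe2O3 ratio 4:2 ⇒ n(Fe2O3) = 1.64633 mol.
Reaction (2): Fe2O3→Fe ratio 1:2 ⇒ n(Fe) = 3.29266 mol.
Reaction (3): Fe→FeCl2 ratio 1:1 ⇒ n(FeCl2) = 3.29266 mol.
Mass of FeCl2 = 3.29266 × 126.75 = 417.344 g.

417.34 g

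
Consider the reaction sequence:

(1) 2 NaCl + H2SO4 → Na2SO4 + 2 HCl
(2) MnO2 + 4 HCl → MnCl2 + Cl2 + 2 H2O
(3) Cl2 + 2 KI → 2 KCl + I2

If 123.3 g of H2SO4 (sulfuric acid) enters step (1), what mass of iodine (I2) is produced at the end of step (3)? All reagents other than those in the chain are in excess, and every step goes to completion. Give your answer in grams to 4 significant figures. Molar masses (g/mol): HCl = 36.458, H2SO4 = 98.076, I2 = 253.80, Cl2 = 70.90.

n(H2SO4) = 123.3 / 98.076 = 1.2572 mol.
Reaction (1): H2SO4→HCl ratio 1:2 ⇒ n(HCl) = 2.5144 mol.
Reaction (2): HCl→Cl2 ratio 4:1 ⇒ n(Cl2) = 0.62859 mol.
Reaction (3): Cl2→I2 ratio 1:1 ⇒ n(I2) = 0.62859 mol.
Mass of I2 = 0.62859 × 253.80 = 159.54 g.

159.5 g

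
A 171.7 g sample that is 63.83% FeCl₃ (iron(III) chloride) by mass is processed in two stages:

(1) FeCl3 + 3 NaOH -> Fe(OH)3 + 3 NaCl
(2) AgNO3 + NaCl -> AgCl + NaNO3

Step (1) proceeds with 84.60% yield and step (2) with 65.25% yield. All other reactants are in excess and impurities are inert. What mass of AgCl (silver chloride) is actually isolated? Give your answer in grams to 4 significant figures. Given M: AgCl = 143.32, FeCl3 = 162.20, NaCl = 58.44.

160.4 g

Pure FeCl3 = 171.7 × 0.6383 = 109.60 g.
n(FeCl3) = 109.60 / 162.20 = 0.67569 mol.
Step 1 (FeCl3:NaCl = 1:3): theoretical n(NaCl) = 2.0271 mol; at 84.60% yield, n(NaCl) = 1.7149 mol.
Step 2 (NaCl:AgCl = 1:1): theoretical n(AgCl) = 1.7149 mol, so theoretical mass = 1.7149 × 143.32 = 245.78 g.
At 65.25% yield, actual mass of AgCl = 245.78 × 0.6525 = 160.37 g.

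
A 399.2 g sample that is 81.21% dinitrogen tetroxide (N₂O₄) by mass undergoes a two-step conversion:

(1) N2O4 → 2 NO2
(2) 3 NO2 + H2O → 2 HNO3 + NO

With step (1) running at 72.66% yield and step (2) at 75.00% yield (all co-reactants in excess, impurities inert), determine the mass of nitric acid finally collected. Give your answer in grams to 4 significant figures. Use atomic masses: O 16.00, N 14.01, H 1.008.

161.3 g

Pure N2O4 = 399.2 × 0.8121 = 324.19 g.
M(N2O4) = 2(14.01) + 4(16.00) = 92.02 g/mol.
M(HNO3) = 1.008 + 14.01 + 3(16.00) = 63.018 g/mol.
n(N2O4) = 324.19 / 92.02 = 3.5230 mol.
Step 1 (N2O4:NO2 = 1:2): theoretical n(NO2) = 7.0461 mol; at 72.66% yield, n(NO2) = 5.1197 mol.
Step 2 (NO2:HNO3 = 3:2): theoretical n(HNO3) = 3.4131 mol, so theoretical mass = 3.4131 × 63.018 = 215.09 g.
At 75.00% yield, actual mass of HNO3 = 215.09 × 0.7500 = 161.32 g.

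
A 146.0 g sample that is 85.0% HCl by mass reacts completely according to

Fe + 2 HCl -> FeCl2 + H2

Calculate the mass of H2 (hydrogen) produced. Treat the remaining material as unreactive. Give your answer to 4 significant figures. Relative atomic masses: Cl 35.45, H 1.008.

Mass of pure HCl = 146.0 g × 0.850 = 124.10 g.
M(HCl) = 1.008 + 35.45 = 36.458 g/mol.
M(H2) = 2(1.008) = 2.016 g/mol.
n(HCl) = 124.10 g / 36.458 g/mol = 3.4039 mol.
From the equation the HCl:H2 mole ratio is 2:1, so n(H2) = 3.4039 × 1/2 = 1.7020 mol.
Mass of H2 = 1.7020 mol × 2.016 g/mol = 3.4311 g.

3.431 g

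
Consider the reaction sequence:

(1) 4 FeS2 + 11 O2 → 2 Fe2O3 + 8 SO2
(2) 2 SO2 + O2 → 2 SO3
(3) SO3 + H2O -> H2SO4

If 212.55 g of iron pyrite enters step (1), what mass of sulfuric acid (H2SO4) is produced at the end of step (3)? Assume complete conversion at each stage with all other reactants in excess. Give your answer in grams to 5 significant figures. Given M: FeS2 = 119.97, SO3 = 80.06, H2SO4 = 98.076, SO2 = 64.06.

n(FeS2) = 212.55 / 119.97 = 1.77169 mol.
Reaction (1): FeS2→SO2 ratio 4:8 ⇒ n(SO2) = 3.54339 mol.
Reaction (2): SO2→SO3 ratio 2:2 ⇒ n(SO3) = 3.54339 mol.
Reaction (3): SO3→H2SO4 ratio 1:1 ⇒ n(H2SO4) = 3.54339 mol.
Mass of H2SO4 = 3.54339 × 98.076 = 347.521 g.

347.52 g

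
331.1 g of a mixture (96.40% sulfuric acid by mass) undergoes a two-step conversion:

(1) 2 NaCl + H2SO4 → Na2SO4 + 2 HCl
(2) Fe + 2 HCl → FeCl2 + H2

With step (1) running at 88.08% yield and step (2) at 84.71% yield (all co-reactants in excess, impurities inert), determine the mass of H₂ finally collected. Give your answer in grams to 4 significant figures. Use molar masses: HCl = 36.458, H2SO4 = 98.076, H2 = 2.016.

Pure H2SO4 = 331.1 × 0.9640 = 319.18 g.
n(H2SO4) = 319.18 / 98.076 = 3.2544 mol.
Step 1 (H2SO4:HCl = 1:2): theoretical n(HCl) = 6.5088 mol; at 88.08% yield, n(HCl) = 5.7330 mol.
Step 2 (HCl:H2 = 2:1): theoretical n(H2) = 2.8665 mol, so theoretical mass = 2.8665 × 2.016 = 5.7788 g.
At 84.71% yield, actual mass of H2 = 5.7788 × 0.8471 = 4.8953 g.

4.895 g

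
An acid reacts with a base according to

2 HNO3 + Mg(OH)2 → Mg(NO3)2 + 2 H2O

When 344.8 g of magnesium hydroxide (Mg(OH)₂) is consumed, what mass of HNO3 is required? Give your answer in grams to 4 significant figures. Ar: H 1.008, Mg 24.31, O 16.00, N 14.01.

M(Mg(OH)2) = 24.31 + 2(16.00) + 2(1.008) = 58.326 g/mol.
M(HNO3) = 1.008 + 14.01 + 3(16.00) = 63.018 g/mol.
n(Mg(OH)2) = 344.80 g / 58.326 g/mol = 5.9116 mol.
From the equation the Mg(OH)2:HNO3 mole ratio is 1:2, so n(HNO3) = 5.9116 × 2/1 = 11.823 mol.
Mass of HNO3 = 11.823 mol × 63.018 g/mol = 745.07 g.

745.1 g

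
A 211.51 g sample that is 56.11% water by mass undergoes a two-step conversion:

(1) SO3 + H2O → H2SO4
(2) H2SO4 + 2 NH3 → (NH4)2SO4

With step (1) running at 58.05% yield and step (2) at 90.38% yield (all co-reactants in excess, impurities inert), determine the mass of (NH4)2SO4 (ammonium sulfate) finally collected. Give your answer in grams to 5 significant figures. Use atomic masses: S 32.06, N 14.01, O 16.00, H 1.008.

Pure H2O = 211.51 × 0.5611 = 118.678 g.
M(H2O) = 2(1.008) + 16.00 = 18.016 g/mol.
M((NH4)2SO4) = 2(14.01) + 8(1.008) + 32.06 + 4(16.00) = 132.144 g/mol.
n(H2O) = 118.678 / 18.016 = 6.58738 mol.
Step 1 (H2O:H2SO4 = 1:1): theoretical n(H2SO4) = 6.58738 mol; at 58.05% yield, n(H2SO4) = 3.82397 mol.
Step 2 (H2SO4:(NH4)2SO4 = 1:1): theoretical n((NH4)2SO4) = 3.82397 mol, so theoretical mass = 3.82397 × 132.144 = 505.315 g.
At 90.38% yield, actual mass of (NH4)2SO4 = 505.315 × 0.9038 = 456.704 g.

456.70 g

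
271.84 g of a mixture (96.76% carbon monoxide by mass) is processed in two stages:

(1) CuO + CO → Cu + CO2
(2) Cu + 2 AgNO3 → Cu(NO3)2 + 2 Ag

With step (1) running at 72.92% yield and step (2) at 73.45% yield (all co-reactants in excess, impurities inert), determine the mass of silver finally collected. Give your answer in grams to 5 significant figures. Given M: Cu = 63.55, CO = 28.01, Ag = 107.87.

1085.1 g

Pure CO = 271.84 × 0.9676 = 263.032 g.
n(CO) = 263.032 / 28.01 = 9.39066 mol.
Step 1 (CO:Cu = 1:1): theoretical n(Cu) = 9.39066 mol; at 72.92% yield, n(Cu) = 6.84767 mol.
Step 2 (Cu:Ag = 1:2): theoretical n(Ag) = 13.6953 mol, so theoretical mass = 13.6953 × 107.87 = 1477.32 g.
At 73.45% yield, actual mass of Ag = 1477.32 × 0.7345 = 1085.09 g.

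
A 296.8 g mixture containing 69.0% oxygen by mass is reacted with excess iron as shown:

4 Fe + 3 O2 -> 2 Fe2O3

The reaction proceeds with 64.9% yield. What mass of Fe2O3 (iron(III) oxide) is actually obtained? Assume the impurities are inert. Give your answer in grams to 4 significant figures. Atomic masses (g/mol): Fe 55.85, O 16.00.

442.2 g

Pure O2 available = 296.8 g × 0.690 = 204.79 g.
M(O2) = 2(16.00) = 32.00 g/mol.
M(Fe2O3) = 2(55.85) + 3(16.00) = 159.70 g/mol.
n(O2) = 204.79 g / 32.00 g/mol = 6.3998 mol.
From the equation the O2:Fe2O3 mole ratio is 3:2, so n(Fe2O3) = 6.3998 × 2/3 = 4.2665 mol.
Mass of Fe2O3 = 4.2665 mol × 159.70 g/mol = 681.36 g.
Actual mass collected = 681.36 g × 0.649 = 442.20 g.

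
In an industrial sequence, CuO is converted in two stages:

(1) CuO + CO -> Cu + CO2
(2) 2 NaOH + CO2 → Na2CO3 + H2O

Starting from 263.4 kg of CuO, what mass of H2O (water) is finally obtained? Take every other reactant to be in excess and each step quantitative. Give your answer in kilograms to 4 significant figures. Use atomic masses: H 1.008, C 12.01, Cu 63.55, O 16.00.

59.65 kg

M(CuO) = 63.55 + 16.00 = 79.55 g/mol.
M(H2O) = 2(1.008) + 16.00 = 18.016 g/mol.
263.4 kg = 263400 g.
n(CuO) = 263400 / 79.55 = 3311.1 mol.
Step 1 gives a 1:1 ratio of CuO to CO2, so n(CO2) = 3311.1 mol.
In step 2 the CO2:H2O ratio is 1:1, so n(H2O) = 3311.1 mol.
Mass of H2O = 3311.1 × 18.016 = 59653 g = 59.65 kg.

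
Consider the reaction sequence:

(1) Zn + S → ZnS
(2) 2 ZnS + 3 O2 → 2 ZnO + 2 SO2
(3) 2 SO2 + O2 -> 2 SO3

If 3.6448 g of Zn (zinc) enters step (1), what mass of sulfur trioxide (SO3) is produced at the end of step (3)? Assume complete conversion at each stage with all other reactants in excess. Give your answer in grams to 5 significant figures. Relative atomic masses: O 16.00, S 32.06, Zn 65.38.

4.4632 g

M(Zn) = 65.38 g/mol.
M(SO3) = 32.06 + 3(16.00) = 80.06 g/mol.
n(Zn) = 3.6448 / 65.38 = 0.0557479 mol.
Reaction (1): Zn→ZnS ratio 1:1 ⇒ n(ZnS) = 0.0557479 mol.
Reaction (2): ZnS→SO2 ratio 2:2 ⇒ n(SO2) = 0.0557479 mol.
Reaction (3): SO2→SO3 ratio 2:2 ⇒ n(SO3) = 0.0557479 mol.
Mass of SO3 = 0.0557479 × 80.06 = 4.46318 g.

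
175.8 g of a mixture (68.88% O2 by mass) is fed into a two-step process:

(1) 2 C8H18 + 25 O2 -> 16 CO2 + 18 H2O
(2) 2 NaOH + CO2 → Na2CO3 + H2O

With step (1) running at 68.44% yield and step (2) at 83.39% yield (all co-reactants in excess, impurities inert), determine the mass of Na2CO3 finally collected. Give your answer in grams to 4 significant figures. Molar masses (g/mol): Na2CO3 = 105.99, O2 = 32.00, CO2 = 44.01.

146.5 g

Pure O2 = 175.8 × 0.6888 = 121.09 g.
n(O2) = 121.09 / 32.00 = 3.7841 mol.
Step 1 (O2:CO2 = 25:16): theoretical n(CO2) = 2.4218 mol; at 68.44% yield, n(CO2) = 1.6575 mol.
Step 2 (CO2:Na2CO3 = 1:1): theoretical n(Na2CO3) = 1.6575 mol, so theoretical mass = 1.6575 × 105.99 = 175.68 g.
At 83.39% yield, actual mass of Na2CO3 = 175.68 × 0.8339 = 146.50 g.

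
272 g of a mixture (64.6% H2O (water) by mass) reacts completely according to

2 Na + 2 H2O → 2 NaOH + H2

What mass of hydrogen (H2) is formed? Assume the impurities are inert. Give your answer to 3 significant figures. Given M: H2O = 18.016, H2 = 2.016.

9.83 g

Mass of pure H2O = 272 g × 0.646 = 175.7 g.
n(H2O) = 175.7 g / 18.016 g/mol = 9.753 mol.
From the equation the H2O:H2 mole ratio is 2:1, so n(H2) = 9.753 × 1/2 = 4.877 mol.
Mass of H2 = 4.877 mol × 2.016 g/mol = 9.831 g.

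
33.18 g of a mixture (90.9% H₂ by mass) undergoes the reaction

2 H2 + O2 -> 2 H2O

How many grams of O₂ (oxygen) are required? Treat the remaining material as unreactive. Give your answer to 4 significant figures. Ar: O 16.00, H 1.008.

239.4 g

Mass of pure H2 = 33.18 g × 0.909 = 30.161 g.
M(H2) = 2(1.008) = 2.016 g/mol.
M(O2) = 2(16.00) = 32.00 g/mol.
n(H2) = 30.161 g / 2.016 g/mol = 14.961 mol.
From the equation the H2:O2 mole ratio is 2:1, so n(O2) = 14.961 × 1/2 = 7.4803 mol.
Mass of O2 = 7.4803 mol × 32.00 g/mol = 239.37 g.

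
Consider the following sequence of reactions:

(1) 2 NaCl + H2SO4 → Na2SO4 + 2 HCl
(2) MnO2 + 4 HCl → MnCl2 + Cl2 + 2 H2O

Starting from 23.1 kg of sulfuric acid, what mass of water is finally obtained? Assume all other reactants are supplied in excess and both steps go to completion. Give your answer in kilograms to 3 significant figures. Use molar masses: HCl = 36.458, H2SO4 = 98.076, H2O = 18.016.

23.1 kg = 23100 g.
n(H2SO4) = 23100 / 98.076 = 235.5 mol.
Step 1 gives a 1:2 ratio of H2SO4 to HCl, so n(HCl) = 471.1 mol.
In step 2 the HCl:H2O ratio is 4:2, so n(H2O) = 235.5 mol.
Mass of H2O = 235.5 × 18.016 = 4243 g = 4.24 kg.

4.24 kg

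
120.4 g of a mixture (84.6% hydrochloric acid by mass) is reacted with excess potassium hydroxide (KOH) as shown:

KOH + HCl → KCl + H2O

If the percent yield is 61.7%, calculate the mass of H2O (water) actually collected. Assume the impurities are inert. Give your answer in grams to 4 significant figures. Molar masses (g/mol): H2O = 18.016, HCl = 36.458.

31.06 g

Pure HCl available = 120.4 g × 0.846 = 101.86 g.
n(HCl) = 101.86 g / 36.458 g/mol = 2.7939 mol.
From the equation the HCl:H2O mole ratio is 1:1, so n(H2O) = 2.7939 × 1/1 = 2.7939 mol.
Mass of H2O = 2.7939 mol × 18.016 g/mol = 50.334 g.
Actual mass collected = 50.334 g × 0.617 = 31.056 g.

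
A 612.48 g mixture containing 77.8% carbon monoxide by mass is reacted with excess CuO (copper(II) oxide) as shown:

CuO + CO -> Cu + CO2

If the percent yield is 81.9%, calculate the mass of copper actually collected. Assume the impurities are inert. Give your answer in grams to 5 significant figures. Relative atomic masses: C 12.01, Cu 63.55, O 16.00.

Pure CO available = 612.48 g × 0.778 = 476.509 g.
M(CO) = 12.01 + 16.00 = 28.01 g/mol.
M(Cu) = 63.55 g/mol.
n(CO) = 476.509 g / 28.01 g/mol = 17.0121 mol.
From the equation the CO:Cu mole ratio is 1:1, so n(Cu) = 17.0121 × 1/1 = 17.0121 mol.
Mass of Cu = 17.0121 mol × 63.55 g/mol = 1081.12 g.
Actual mass collected = 1081.12 g × 0.819 = 885.437 g.

885.44 g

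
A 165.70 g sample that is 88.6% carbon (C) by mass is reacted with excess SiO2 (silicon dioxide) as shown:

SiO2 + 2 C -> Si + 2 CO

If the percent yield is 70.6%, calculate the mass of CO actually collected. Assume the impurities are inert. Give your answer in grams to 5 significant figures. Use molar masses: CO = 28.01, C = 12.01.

Pure C available = 165.70 g × 0.886 = 146.810 g.
n(C) = 146.810 g / 12.01 g/mol = 12.2240 mol.
From the equation the C:CO mole ratio is 2:2, so n(CO) = 12.2240 × 2/2 = 12.2240 mol.
Mass of CO = 12.2240 mol × 28.01 g/mol = 342.394 g.
Actual mass collected = 342.394 g × 0.706 = 241.730 g.

241.73 g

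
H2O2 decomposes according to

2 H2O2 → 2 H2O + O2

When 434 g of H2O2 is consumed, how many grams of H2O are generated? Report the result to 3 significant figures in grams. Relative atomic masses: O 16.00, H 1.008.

230 g

M(H2O2) = 2(1.008) + 2(16.00) = 34.016 g/mol.
M(H2O) = 2(1.008) + 16.00 = 18.016 g/mol.
n(H2O2) = 434.0 g / 34.016 g/mol = 12.76 mol.
From the equation the H2O2:H2O mole ratio is 2:2, so n(H2O) = 12.76 × 2/2 = 12.76 mol.
Mass of H2O = 12.76 mol × 18.016 g/mol = 229.9 g.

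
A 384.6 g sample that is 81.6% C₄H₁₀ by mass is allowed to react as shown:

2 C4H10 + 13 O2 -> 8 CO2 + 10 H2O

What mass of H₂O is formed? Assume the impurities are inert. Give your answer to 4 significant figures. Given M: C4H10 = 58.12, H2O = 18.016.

Mass of pure C4H10 = 384.6 g × 0.816 = 313.83 g.
n(C4H10) = 313.83 g / 58.12 g/mol = 5.3998 mol.
From the equation the C4H10:H2O mole ratio is 2:10, so n(H2O) = 5.3998 × 10/2 = 26.999 mol.
Mass of H2O = 26.999 mol × 18.016 g/mol = 486.41 g.

486.4 g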